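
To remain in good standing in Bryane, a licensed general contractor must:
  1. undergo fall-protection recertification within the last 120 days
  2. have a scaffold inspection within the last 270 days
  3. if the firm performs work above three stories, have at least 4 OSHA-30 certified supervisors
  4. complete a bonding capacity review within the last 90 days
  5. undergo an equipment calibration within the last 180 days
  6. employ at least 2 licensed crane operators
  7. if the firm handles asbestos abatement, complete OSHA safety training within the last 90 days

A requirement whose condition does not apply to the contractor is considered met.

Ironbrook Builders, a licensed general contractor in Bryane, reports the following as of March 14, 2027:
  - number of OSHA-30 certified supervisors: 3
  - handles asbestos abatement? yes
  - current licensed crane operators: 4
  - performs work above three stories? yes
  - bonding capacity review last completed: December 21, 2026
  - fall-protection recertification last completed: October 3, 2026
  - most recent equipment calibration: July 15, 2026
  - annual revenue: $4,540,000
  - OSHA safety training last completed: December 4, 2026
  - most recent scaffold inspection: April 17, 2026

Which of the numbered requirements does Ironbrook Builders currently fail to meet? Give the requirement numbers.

1, 2, 3, 5, 7

1. fall-protection recertification 162 days ago vs limit 120 → not met
2. scaffold inspection 331 days ago vs limit 270 → not met
3. condition 'performs work above three stories' holds; OSHA-30 certified supervisors 3 < 4 → not met
4. bonding capacity review 83 days ago vs limit 90 → met
5. equipment calibration 242 days ago vs limit 180 → not met
6. licensed crane operators 4 ≥ 2 → met
7. condition 'handles asbestos abatement' holds; OSHA safety training 100 days ago vs limit 90 → not met
Not met: 1, 2, 3, 5, 7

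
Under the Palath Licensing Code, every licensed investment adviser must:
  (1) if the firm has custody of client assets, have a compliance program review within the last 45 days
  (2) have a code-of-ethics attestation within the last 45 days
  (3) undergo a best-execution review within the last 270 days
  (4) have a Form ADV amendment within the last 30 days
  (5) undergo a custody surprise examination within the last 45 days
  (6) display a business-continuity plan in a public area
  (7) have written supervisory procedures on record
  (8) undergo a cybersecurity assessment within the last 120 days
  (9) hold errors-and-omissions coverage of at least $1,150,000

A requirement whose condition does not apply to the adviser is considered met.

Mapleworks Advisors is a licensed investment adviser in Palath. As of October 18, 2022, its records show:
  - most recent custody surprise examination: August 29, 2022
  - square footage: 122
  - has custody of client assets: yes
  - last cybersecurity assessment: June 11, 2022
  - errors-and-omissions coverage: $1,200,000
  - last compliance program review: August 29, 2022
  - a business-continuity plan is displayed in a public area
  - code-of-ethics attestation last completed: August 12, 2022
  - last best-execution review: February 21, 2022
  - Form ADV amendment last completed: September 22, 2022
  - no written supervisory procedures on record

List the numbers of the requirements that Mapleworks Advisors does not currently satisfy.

1. condition 'has custody of client assets' holds; compliance program review 50 days ago vs limit 45 → not met
2. code-of-ethics attestation 67 days ago vs limit 45 → not met
3. best-execution review 239 days ago vs limit 270 → met
4. Form ADV amendment 26 days ago vs limit 30 → met
5. custody surprise examination 50 days ago vs limit 45 → not met
6. business-continuity plan present → met
7. written supervisory procedures absent → not met
8. cybersecurity assessment 129 days ago vs limit 120 → not met
9. errors-and-omissions coverage $1,200,000 ≥ $1,150,000 → met
Not met: 1, 2, 5, 7, 8

1, 2, 5, 7, 8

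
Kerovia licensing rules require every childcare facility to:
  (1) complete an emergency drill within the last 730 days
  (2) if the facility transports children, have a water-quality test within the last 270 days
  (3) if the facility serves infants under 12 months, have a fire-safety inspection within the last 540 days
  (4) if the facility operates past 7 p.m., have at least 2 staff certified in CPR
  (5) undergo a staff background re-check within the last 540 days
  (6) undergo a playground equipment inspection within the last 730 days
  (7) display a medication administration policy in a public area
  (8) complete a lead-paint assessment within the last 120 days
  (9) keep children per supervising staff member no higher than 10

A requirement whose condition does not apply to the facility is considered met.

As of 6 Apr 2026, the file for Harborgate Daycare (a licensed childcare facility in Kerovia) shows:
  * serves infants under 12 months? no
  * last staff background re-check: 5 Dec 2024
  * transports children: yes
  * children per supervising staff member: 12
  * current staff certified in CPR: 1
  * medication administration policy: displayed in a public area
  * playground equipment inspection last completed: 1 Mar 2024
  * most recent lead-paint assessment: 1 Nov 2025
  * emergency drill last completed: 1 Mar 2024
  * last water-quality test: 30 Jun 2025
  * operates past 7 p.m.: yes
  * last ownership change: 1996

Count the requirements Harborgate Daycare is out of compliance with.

1. emergency drill 766 days ago vs limit 730 → not met
2. condition 'transports children' holds; water-quality test 280 days ago vs limit 270 → not met
3. condition 'serves infants under 12 months' does not hold → requirement n/a → met
4. condition 'operates past 7 p.m.' holds; staff certified in CPR 1 < 2 → not met
5. staff background re-check 487 days ago vs limit 540 → met
6. playground equipment inspection 766 days ago vs limit 730 → not met
7. medication administration policy present → met
8. lead-paint assessment 156 days ago vs limit 120 → not met
9. children per supervising staff member 12 > 10 → not met
Not met: 6 of 9

6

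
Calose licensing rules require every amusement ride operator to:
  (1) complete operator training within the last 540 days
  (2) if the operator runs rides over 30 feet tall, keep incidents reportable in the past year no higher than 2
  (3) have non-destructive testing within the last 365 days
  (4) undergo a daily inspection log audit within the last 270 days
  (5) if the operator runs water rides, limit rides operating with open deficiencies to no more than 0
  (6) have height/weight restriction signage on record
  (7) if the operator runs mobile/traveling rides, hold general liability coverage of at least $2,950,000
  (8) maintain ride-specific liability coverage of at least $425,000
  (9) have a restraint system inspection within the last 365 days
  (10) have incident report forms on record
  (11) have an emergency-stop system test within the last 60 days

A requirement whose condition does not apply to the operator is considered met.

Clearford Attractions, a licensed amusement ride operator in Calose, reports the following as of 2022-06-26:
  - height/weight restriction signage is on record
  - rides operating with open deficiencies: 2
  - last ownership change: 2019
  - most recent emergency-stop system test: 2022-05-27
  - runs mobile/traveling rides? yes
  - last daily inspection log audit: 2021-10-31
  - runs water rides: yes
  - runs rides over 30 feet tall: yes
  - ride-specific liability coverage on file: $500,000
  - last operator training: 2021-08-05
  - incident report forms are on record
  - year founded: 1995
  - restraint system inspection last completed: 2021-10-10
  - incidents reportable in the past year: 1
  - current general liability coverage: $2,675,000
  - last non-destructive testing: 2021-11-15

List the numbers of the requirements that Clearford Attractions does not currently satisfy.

5, 7

1. operator training 325 days ago vs limit 540 → met
2. condition 'runs rides over 30 feet tall' holds; incidents reportable in the past year 1 ≤ 2 → met
3. non-destructive testing 223 days ago vs limit 365 → met
4. daily inspection log audit 238 days ago vs limit 270 → met
5. condition 'runs water rides' holds; rides operating with open deficiencies 2 > 0 → not met
6. height/weight restriction signage present → met
7. condition 'runs mobile/traveling rides' holds; general liability coverage $2,675,000 < $2,950,000 → not met
8. ride-specific liability coverage $500,000 ≥ $425,000 → met
9. restraint system inspection 259 days ago vs limit 365 → met
10. incident report forms present → met
11. emergency-stop system test 30 days ago vs limit 60 → met
Not met: 5, 7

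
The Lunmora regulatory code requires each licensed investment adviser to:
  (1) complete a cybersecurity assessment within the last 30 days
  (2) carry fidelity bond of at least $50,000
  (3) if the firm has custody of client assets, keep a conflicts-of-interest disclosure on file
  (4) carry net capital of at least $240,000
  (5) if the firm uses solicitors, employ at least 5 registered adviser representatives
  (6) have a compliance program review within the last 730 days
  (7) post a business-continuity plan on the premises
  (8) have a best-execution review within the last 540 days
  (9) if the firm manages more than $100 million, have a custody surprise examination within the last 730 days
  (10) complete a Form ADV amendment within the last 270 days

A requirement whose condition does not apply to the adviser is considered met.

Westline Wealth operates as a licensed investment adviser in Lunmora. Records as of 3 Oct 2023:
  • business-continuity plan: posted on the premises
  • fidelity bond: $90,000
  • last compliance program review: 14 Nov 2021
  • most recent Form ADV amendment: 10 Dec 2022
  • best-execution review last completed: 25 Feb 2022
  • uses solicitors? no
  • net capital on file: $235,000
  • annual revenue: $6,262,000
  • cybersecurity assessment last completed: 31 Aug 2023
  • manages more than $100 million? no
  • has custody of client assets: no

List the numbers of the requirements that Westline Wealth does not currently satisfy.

1. cybersecurity assessment 33 days ago vs limit 30 → not met
2. fidelity bond $90,000 ≥ $50,000 → met
3. condition 'has custody of client assets' does not hold → requirement n/a → met
4. net capital $235,000 < $240,000 → not met
5. condition 'uses solicitors' does not hold → requirement n/a → met
6. compliance program review 688 days ago vs limit 730 → met
7. business-continuity plan present → met
8. best-execution review 585 days ago vs limit 540 → not met
9. condition 'manages more than $100 million' does not hold → requirement n/a → met
10. Form ADV amendment 297 days ago vs limit 270 → not met
Not met: 1, 4, 8, 10

1, 4, 8, 10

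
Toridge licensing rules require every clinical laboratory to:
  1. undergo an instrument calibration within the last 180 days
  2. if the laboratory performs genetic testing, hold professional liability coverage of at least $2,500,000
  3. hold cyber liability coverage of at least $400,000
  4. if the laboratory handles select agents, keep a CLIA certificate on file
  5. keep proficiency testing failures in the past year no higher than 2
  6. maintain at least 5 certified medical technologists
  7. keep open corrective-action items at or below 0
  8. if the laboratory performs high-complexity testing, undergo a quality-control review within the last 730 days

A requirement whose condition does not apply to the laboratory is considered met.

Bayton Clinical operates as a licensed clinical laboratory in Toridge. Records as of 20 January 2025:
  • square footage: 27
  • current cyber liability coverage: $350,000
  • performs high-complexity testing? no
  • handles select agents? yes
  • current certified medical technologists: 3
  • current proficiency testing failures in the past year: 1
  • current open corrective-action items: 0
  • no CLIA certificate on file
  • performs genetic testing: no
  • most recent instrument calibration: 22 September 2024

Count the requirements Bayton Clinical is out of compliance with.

3

1. instrument calibration 120 days ago vs limit 180 → met
2. condition 'performs genetic testing' does not hold → requirement n/a → met
3. cyber liability coverage $350,000 < $400,000 → not met
4. condition 'handles select agents' holds; CLIA certificate absent → not met
5. proficiency testing failures in the past year 1 ≤ 2 → met
6. certified medical technologists 3 < 5 → not met
7. open corrective-action items 0 ≤ 0 → met
8. condition 'performs high-complexity testing' does not hold → requirement n/a → met
Not met: 3 of 8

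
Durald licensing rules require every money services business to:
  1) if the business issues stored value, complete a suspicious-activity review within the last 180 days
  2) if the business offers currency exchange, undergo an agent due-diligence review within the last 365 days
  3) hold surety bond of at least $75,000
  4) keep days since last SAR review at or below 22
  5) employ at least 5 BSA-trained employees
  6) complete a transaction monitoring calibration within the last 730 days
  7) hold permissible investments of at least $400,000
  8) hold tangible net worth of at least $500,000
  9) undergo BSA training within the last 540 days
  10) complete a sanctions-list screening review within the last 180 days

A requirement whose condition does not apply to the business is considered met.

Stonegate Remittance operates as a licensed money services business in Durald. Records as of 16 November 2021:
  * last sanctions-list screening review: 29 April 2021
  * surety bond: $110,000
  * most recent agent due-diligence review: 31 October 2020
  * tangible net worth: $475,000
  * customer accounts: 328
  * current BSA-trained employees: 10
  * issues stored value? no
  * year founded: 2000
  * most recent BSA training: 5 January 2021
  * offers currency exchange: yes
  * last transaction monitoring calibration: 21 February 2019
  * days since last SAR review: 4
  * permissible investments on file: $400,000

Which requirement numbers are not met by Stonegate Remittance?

2, 6, 8, 10

1. condition 'issues stored value' does not hold → requirement n/a → met
2. condition 'offers currency exchange' holds; agent due-diligence review 381 days ago vs limit 365 → not met
3. surety bond $110,000 ≥ $75,000 → met
4. days since last SAR review 4 ≤ 22 → met
5. BSA-trained employees 10 ≥ 5 → met
6. transaction monitoring calibration 999 days ago vs limit 730 → not met
7. permissible investments $400,000 ≥ $400,000 → met
8. tangible net worth $475,000 < $500,000 → not met
9. BSA training 315 days ago vs limit 540 → met
10. sanctions-list screening review 201 days ago vs limit 180 → not met
Not met: 2, 6, 8, 10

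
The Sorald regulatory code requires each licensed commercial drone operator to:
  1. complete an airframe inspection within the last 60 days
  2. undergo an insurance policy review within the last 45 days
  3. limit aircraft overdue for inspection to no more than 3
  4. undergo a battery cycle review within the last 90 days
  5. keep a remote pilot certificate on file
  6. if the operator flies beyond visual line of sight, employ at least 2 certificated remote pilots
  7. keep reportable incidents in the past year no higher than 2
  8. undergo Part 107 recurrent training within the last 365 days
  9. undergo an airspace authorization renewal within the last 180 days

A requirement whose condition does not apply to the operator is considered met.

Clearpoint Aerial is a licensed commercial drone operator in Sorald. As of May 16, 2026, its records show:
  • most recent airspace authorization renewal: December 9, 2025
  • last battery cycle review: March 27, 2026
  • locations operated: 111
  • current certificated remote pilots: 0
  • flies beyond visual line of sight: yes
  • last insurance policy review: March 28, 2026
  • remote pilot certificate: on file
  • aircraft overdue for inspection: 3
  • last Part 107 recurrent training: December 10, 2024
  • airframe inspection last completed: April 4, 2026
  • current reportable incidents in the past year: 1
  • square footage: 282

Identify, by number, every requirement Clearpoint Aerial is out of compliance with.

2, 6, 8

1. airframe inspection 42 days ago vs limit 60 → met
2. insurance policy review 49 days ago vs limit 45 → not met
3. aircraft overdue for inspection 3 ≤ 3 → met
4. battery cycle review 50 days ago vs limit 90 → met
5. remote pilot certificate present → met
6. condition 'flies beyond visual line of sight' holds; certificated remote pilots 0 < 2 → not met
7. reportable incidents in the past year 1 ≤ 2 → met
8. Part 107 recurrent training 522 days ago vs limit 365 → not met
9. airspace authorization renewal 158 days ago vs limit 180 → met
Not met: 2, 6, 8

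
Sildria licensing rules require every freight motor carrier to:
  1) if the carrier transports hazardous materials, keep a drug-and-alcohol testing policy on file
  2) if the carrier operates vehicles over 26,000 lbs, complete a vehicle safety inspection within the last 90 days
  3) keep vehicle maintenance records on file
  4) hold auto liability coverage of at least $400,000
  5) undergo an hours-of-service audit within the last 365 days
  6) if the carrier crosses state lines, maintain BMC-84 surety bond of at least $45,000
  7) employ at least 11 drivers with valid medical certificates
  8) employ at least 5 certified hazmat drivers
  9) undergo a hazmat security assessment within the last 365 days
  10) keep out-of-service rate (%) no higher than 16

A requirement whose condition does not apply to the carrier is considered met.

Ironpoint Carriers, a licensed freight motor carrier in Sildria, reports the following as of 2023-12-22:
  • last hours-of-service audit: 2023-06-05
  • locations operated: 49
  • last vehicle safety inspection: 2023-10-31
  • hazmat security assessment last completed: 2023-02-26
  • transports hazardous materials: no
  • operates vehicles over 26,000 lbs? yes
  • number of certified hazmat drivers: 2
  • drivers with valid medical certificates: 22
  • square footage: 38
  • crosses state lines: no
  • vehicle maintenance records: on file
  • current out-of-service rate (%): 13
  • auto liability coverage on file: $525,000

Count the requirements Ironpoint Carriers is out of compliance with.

1. condition 'transports hazardous materials' does not hold → requirement n/a → met
2. condition 'operates vehicles over 26,000 lbs' holds; vehicle safety inspection 52 days ago vs limit 90 → met
3. vehicle maintenance records present → met
4. auto liability coverage $525,000 ≥ $400,000 → met
5. hours-of-service audit 200 days ago vs limit 365 → met
6. condition 'crosses state lines' does not hold → requirement n/a → met
7. drivers with valid medical certificates 22 ≥ 11 → met
8. certified hazmat drivers 2 < 5 → not met
9. hazmat security assessment 299 days ago vs limit 365 → met
10. out-of-service rate (%) 13 ≤ 16 → met
Not met: 1 of 10

1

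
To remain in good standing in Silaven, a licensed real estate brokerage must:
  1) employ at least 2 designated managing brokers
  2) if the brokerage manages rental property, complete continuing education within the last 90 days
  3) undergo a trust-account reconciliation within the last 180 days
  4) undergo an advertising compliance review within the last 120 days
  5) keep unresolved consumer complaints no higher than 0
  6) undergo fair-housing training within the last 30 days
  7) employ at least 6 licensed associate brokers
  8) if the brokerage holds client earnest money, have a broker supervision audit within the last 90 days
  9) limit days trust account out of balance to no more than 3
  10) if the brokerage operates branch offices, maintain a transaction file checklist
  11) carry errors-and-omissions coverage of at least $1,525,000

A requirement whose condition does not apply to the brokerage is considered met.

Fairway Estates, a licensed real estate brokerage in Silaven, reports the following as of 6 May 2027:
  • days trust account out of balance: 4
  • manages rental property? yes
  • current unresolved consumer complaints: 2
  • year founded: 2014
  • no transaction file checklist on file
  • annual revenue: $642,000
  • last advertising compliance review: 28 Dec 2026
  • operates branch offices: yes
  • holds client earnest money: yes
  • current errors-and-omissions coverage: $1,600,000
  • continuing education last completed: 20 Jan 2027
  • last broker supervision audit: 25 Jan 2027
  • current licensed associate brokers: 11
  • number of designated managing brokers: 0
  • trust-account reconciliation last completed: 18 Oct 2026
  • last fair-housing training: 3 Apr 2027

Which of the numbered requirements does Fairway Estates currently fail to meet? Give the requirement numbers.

1, 2, 3, 4, 5, 6, 8, 9, 10

1. designated managing brokers 0 < 2 → not met
2. condition 'manages rental property' holds; continuing education 106 days ago vs limit 90 → not met
3. trust-account reconciliation 200 days ago vs limit 180 → not met
4. advertising compliance review 129 days ago vs limit 120 → not met
5. unresolved consumer complaints 2 > 0 → not met
6. fair-housing training 33 days ago vs limit 30 → not met
7. licensed associate brokers 11 ≥ 6 → met
8. condition 'holds client earnest money' holds; broker supervision audit 101 days ago vs limit 90 → not met
9. days trust account out of balance 4 > 3 → not met
10. condition 'operates branch offices' holds; transaction file checklist absent → not met
11. errors-and-omissions coverage $1,600,000 ≥ $1,525,000 → met
Not met: 1, 2, 3, 4, 5, 6, 8, 9, 10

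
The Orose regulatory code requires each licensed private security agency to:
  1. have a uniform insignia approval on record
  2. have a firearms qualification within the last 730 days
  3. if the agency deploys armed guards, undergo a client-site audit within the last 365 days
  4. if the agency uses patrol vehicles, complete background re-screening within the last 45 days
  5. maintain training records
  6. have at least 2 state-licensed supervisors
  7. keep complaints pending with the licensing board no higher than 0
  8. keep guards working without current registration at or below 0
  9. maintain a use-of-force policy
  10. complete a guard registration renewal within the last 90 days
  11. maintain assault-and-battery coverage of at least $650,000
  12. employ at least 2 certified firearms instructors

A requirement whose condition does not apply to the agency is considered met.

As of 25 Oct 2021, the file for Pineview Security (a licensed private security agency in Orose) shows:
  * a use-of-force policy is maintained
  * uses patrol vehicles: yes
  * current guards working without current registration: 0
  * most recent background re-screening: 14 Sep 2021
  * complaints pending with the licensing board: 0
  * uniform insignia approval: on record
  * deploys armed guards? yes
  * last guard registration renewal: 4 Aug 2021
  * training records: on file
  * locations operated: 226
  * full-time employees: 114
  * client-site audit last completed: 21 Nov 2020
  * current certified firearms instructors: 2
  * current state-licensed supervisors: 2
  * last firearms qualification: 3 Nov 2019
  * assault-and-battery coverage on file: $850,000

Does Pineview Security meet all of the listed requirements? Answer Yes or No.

Yes

1. uniform insignia approval present → met
2. firearms qualification 722 days ago vs limit 730 → met
3. condition 'deploys armed guards' holds; client-site audit 338 days ago vs limit 365 → met
4. condition 'uses patrol vehicles' holds; background re-screening 41 days ago vs limit 45 → met
5. training records present → met
6. state-licensed supervisors 2 ≥ 2 → met
7. complaints pending with the licensing board 0 ≤ 0 → met
8. guards working without current registration 0 ≤ 0 → met
9. use-of-force policy present → met
10. guard registration renewal 82 days ago vs limit 90 → met
11. assault-and-battery coverage $850,000 ≥ $650,000 → met
12. certified firearms instructors 2 ≥ 2 → met
All met.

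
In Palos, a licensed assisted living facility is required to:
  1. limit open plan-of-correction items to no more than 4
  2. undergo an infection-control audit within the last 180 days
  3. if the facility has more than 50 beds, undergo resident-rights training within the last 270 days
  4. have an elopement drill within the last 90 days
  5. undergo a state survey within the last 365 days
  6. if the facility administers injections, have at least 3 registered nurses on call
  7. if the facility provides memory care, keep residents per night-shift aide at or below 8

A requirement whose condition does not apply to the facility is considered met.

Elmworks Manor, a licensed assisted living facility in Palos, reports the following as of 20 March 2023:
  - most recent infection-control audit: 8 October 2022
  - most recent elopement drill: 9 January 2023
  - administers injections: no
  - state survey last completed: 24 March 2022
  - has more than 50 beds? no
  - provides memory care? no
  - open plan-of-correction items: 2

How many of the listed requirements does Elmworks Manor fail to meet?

0

1. open plan-of-correction items 2 ≤ 4 → met
2. infection-control audit 163 days ago vs limit 180 → met
3. condition 'has more than 50 beds' does not hold → requirement n/a → met
4. elopement drill 70 days ago vs limit 90 → met
5. state survey 361 days ago vs limit 365 → met
6. condition 'administers injections' does not hold → requirement n/a → met
7. condition 'provides memory care' does not hold → requirement n/a → met
Not met: 0 of 7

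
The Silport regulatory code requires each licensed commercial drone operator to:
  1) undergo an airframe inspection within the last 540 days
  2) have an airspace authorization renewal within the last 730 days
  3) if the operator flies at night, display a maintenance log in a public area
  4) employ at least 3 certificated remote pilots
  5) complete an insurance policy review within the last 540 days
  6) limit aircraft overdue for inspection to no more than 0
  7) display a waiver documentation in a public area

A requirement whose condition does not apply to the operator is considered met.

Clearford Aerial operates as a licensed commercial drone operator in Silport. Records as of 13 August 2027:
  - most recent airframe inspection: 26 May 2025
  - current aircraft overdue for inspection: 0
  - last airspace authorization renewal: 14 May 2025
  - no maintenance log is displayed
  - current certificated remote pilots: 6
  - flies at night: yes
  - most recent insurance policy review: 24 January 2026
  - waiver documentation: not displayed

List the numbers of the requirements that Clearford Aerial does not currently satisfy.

1, 2, 3, 5, 7

1. airframe inspection 809 days ago vs limit 540 → not met
2. airspace authorization renewal 821 days ago vs limit 730 → not met
3. condition 'flies at night' holds; maintenance log absent → not met
4. certificated remote pilots 6 ≥ 3 → met
5. insurance policy review 566 days ago vs limit 540 → not met
6. aircraft overdue for inspection 0 ≤ 0 → met
7. waiver documentation absent → not met
Not met: 1, 2, 3, 5, 7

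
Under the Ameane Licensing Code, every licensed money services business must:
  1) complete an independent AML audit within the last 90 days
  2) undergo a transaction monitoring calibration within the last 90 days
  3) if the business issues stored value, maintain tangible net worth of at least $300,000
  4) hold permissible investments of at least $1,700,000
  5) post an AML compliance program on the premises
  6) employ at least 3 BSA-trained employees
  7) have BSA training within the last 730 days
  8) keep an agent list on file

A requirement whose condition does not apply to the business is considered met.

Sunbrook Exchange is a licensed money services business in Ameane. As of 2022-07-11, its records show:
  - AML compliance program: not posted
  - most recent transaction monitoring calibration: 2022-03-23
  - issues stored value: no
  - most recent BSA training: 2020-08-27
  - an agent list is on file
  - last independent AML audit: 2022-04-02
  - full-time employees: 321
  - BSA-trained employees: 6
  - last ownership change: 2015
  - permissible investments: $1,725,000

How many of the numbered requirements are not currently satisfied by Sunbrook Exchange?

3

1. independent AML audit 100 days ago vs limit 90 → not met
2. transaction monitoring calibration 110 days ago vs limit 90 → not met
3. condition 'issues stored value' does not hold → requirement n/a → met
4. permissible investments $1,725,000 ≥ $1,700,000 → met
5. AML compliance program absent → not met
6. BSA-trained employees 6 ≥ 3 → met
7. BSA training 683 days ago vs limit 730 → met
8. agent list present → met
Not met: 3 of 8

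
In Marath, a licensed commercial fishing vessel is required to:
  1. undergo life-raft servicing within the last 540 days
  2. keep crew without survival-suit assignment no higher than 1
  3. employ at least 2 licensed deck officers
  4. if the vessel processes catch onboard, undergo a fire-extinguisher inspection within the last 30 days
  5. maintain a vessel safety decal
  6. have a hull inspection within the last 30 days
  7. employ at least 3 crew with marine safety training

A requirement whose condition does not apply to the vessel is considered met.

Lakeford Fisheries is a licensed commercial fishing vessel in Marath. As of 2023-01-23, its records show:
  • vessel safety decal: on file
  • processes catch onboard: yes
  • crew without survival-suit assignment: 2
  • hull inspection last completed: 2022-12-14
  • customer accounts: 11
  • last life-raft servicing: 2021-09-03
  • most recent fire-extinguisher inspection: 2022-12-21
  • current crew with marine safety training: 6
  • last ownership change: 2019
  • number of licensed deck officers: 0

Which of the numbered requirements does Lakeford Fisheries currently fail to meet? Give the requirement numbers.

2, 3, 4, 6

1. life-raft servicing 507 days ago vs limit 540 → met
2. crew without survival-suit assignment 2 > 1 → not met
3. licensed deck officers 0 < 2 → not met
4. condition 'processes catch onboard' holds; fire-extinguisher inspection 33 days ago vs limit 30 → not met
5. vessel safety decal present → met
6. hull inspection 40 days ago vs limit 30 → not met
7. crew with marine safety training 6 ≥ 3 → met
Not met: 2, 3, 4, 6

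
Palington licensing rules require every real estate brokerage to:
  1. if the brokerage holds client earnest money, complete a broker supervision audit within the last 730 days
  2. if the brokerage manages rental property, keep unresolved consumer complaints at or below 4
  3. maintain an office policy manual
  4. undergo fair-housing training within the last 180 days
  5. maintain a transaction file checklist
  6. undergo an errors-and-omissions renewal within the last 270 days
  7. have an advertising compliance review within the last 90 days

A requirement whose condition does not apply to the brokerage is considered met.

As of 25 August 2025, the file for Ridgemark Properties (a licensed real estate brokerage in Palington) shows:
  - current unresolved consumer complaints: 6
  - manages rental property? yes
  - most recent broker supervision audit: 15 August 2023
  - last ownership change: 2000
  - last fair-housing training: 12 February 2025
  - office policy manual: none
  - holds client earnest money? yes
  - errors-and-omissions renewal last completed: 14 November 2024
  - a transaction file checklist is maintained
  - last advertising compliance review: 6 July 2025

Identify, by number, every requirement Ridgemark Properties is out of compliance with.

1. condition 'holds client earnest money' holds; broker supervision audit 741 days ago vs limit 730 → not met
2. condition 'manages rental property' holds; unresolved consumer complaints 6 > 4 → not met
3. office policy manual absent → not met
4. fair-housing training 194 days ago vs limit 180 → not met
5. transaction file checklist present → met
6. errors-and-omissions renewal 284 days ago vs limit 270 → not met
7. advertising compliance review 50 days ago vs limit 90 → met
Not met: 1, 2, 3, 4, 6

1, 2, 3, 4, 6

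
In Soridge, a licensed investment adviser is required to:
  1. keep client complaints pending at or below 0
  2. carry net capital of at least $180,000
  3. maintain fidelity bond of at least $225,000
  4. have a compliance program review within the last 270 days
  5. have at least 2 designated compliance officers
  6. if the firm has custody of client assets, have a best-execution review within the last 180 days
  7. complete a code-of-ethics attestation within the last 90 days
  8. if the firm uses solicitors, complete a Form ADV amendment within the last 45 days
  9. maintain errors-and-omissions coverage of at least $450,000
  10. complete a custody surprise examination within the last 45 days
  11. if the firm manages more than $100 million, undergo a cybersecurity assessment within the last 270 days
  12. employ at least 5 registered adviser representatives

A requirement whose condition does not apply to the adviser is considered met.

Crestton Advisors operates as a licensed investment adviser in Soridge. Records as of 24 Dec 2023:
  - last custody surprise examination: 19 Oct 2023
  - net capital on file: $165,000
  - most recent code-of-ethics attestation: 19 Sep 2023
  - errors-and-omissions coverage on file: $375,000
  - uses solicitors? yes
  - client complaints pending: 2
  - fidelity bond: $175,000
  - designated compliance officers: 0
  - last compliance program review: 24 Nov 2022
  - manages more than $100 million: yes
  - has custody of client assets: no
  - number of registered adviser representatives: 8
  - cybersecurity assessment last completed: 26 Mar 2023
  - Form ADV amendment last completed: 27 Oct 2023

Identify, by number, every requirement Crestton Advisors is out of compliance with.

1, 2, 3, 4, 5, 7, 8, 9, 10, 11

1. client complaints pending 2 > 0 → not met
2. net capital $165,000 < $180,000 → not met
3. fidelity bond $175,000 < $225,000 → not met
4. compliance program review 395 days ago vs limit 270 → not met
5. designated compliance officers 0 < 2 → not met
6. condition 'has custody of client assets' does not hold → requirement n/a → met
7. code-of-ethics attestation 96 days ago vs limit 90 → not met
8. condition 'uses solicitors' holds; Form ADV amendment 58 days ago vs limit 45 → not met
9. errors-and-omissions coverage $375,000 < $450,000 → not met
10. custody surprise examination 66 days ago vs limit 45 → not met
11. condition 'manages more than $100 million' holds; cybersecurity assessment 273 days ago vs limit 270 → not met
12. registered adviser representatives 8 ≥ 5 → met
Not met: 1, 2, 3, 4, 5, 7, 8, 9, 10, 11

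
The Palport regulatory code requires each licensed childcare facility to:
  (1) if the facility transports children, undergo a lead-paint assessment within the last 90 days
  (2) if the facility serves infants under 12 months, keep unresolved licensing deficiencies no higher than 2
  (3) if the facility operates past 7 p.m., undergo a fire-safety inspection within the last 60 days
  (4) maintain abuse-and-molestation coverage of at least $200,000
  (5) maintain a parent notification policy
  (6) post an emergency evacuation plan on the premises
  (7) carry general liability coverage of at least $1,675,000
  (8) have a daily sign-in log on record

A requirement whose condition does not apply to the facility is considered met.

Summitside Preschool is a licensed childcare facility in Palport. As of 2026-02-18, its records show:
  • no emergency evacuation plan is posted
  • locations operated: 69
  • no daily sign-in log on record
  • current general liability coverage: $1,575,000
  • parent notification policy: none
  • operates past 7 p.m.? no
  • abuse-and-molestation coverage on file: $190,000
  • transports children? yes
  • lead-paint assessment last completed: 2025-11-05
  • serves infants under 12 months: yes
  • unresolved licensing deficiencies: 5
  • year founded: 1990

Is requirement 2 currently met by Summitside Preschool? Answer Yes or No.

2. condition 'serves infants under 12 months' holds; unresolved licensing deficiencies 5 > 2 → not met

No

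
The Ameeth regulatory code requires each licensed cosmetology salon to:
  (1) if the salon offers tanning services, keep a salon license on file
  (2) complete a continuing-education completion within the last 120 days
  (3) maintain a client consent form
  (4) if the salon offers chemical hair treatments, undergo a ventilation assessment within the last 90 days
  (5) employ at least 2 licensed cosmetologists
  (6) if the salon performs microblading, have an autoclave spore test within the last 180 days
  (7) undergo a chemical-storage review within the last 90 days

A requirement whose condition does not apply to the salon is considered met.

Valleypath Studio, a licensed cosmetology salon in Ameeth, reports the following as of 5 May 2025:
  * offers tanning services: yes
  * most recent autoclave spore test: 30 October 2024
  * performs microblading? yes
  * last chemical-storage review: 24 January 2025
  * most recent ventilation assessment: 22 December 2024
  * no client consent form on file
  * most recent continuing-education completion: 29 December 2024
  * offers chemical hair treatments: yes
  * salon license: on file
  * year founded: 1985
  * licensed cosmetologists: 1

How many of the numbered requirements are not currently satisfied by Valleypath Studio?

1. condition 'offers tanning services' holds; salon license present → met
2. continuing-education completion 127 days ago vs limit 120 → not met
3. client consent form absent → not met
4. condition 'offers chemical hair treatments' holds; ventilation assessment 134 days ago vs limit 90 → not met
5. licensed cosmetologists 1 < 2 → not met
6. condition 'performs microblading' holds; autoclave spore test 187 days ago vs limit 180 → not met
7. chemical-storage review 101 days ago vs limit 90 → not met
Not met: 6 of 7

6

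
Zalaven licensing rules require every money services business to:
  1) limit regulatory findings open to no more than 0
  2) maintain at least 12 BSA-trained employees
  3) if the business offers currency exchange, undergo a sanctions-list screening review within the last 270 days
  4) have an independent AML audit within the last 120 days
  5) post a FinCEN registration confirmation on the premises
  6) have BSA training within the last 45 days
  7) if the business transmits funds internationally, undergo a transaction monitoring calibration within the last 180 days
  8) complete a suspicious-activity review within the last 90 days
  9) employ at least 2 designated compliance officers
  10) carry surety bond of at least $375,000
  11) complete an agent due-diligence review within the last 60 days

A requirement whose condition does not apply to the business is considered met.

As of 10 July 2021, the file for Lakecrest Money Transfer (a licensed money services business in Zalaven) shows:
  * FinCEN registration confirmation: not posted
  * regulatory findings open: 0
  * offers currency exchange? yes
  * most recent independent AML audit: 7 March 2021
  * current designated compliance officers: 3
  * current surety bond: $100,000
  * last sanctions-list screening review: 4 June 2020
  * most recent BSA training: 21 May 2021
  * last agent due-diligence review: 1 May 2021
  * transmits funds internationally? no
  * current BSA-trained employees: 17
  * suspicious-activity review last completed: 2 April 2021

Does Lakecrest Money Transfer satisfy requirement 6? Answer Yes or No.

6. BSA training 50 days ago vs limit 45 → not met

No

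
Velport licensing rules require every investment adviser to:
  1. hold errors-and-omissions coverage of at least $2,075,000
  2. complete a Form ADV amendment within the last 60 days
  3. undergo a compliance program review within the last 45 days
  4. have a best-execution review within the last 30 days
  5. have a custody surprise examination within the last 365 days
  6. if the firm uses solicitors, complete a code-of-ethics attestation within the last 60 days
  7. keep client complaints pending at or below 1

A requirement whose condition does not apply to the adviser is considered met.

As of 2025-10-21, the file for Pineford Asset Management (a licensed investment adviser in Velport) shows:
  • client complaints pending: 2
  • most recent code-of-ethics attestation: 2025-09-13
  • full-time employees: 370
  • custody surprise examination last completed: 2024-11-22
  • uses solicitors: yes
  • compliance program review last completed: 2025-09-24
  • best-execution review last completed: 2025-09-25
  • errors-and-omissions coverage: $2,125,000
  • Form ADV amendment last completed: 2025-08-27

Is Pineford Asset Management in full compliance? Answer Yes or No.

No

1. errors-and-omissions coverage $2,125,000 ≥ $2,075,000 → met
2. Form ADV amendment 55 days ago vs limit 60 → met
3. compliance program review 27 days ago vs limit 45 → met
4. best-execution review 26 days ago vs limit 30 → met
5. custody surprise examination 333 days ago vs limit 365 → met
6. condition 'uses solicitors' holds; code-of-ethics attestation 38 days ago vs limit 60 → met
7. client complaints pending 2 > 1 → not met
Not met: 7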